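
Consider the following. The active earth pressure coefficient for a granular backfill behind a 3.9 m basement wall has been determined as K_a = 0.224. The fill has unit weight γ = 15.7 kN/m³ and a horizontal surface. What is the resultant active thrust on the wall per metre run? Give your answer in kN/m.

P = ½ K_a γ H² = 0.5 × 0.224 × 15.7 × 3.9² = 26.75 kN/m.

26.7 kN/m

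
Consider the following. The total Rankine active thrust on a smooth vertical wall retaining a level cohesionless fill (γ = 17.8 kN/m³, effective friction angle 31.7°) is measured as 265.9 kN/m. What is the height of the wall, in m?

K_a = 0.3111. P_a = ½ K_a γ H² ⇒ H = √(2P_a/(K_a γ)).
H = √(2×265.9/(0.3111×17.8)) = 9.800 m.

9.80 m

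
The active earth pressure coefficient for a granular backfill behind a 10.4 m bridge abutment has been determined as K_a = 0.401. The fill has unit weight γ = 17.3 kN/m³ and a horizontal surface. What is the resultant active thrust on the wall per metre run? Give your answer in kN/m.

375 kN/m

P = ½ K_a γ H² = 0.5 × 0.401 × 17.3 × 10.4² = 375.2 kN/m.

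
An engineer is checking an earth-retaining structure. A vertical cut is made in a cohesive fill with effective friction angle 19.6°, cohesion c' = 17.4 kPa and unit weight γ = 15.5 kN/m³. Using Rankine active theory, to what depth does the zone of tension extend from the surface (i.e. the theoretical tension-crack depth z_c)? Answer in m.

3.18 m

K_a = tan²(45° − 19.6°/2) = 0.4976; √K_a = 0.7054.
The active pressure is zero where K_a γ z = 2c√K_a, so z_c = 2c/(γ√K_a) = 2×17.4/(15.5×0.7054) = 3.183 m.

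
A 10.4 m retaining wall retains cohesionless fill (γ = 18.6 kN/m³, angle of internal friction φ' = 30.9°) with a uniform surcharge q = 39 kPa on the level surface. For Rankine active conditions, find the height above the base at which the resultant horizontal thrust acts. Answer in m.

3.96 m

K_a = 0.3214.
Triangular part P₁ = ½K_aγH² = 323.3 at H/3 = 3.467 m; rectangular part P₂ = K_a q H = 130.4 at H/2 = 5.200 m.
ȳ = (P₁·3.467 + P₂·5.200)/(P₁+P₂) = 3.965 m.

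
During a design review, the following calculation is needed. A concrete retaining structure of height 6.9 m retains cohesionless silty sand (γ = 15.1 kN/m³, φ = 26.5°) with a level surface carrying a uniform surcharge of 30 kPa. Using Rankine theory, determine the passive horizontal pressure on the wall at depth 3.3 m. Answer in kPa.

K_p = (1 + sin φ)/(1 − sin φ) = 2.611.
σ_v = γz + q = 15.1 × 3.3 + 30 = 79.83 kPa.
σ_h = K_p σ_v = 2.611 × 79.83 = 208.5 kPa.

208 kPa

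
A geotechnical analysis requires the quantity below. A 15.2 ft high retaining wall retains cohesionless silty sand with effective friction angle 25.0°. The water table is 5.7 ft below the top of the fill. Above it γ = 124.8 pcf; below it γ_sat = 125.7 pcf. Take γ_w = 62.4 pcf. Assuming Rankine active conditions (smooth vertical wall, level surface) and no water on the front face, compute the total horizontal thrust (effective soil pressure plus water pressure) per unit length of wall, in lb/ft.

K_a = tan²(45° − φ/2) = 0.4059.
γ' = 125.7 − 62.4 = 63.30 pcf. Depth below WT = 9.5 ft.
σ'_h at WT = K_a γ d_w = 288.7 psf; at base = 288.7 + K_a γ' × 9.5 = 532.8 psf.
P₁ (0–5.7 ft) = ½×288.7×5.7 = 822.8. P₂ (5.7–15.2 ft) = ½(288.7+532.8)×9.5 = 3902.
P_w = ½ γ_w h₂² = 0.5×62.4×9.5² = 2816. Total = 822.8+3902+2816 = 7541 lb/ft.

7540 lb/ft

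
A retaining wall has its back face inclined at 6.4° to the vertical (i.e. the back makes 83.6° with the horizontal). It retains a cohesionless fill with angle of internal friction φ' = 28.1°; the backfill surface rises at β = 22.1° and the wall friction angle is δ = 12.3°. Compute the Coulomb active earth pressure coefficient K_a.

K_a = sin²(α+φ) / [sin²α · sin(α−δ) · (1 + √{sin(φ+δ)sin(φ−β) / (sin(α−δ)sin(α+β))})²].
With α = 83.6°, φ = 28.1°, δ = 12.3°, β = 22.1°: K_a = 0.5699.

0.570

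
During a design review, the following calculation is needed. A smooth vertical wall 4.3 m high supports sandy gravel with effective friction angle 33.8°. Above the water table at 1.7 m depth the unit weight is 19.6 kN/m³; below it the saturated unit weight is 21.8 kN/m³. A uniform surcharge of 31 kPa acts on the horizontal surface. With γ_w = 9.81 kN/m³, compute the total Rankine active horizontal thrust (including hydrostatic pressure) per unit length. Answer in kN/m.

K_a = tan²(45° − φ/2) = 0.2851.
γ' = 21.8 − 9.81 = 11.99 kN/m³. h₂ = H − d_w = 2.6 m.
σ'_h: at surface K_a·q = 8.838; at WT K_a(q+γd_w) = 18.34; at base K_a(q+γd_w+γ'h₂) = 27.23 kPa.
P₁ = ½(8.838+18.34)×1.7 = 23.10; P₂ = ½(18.34+27.23)×2.6 = 59.23; P_w = ½γ_w h₂² = 33.16.
Total = 23.10+59.23+33.16 = 115.5 kN/m.

115 kN/m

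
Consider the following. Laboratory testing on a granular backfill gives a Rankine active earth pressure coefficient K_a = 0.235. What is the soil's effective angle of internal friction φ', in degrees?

38.3°

K_a = tan²(45° − φ/2) ⇒ 45° − φ/2 = arctan(√0.235) = 25.86°.
φ = 2(45° − 25.86°) = 38.27°.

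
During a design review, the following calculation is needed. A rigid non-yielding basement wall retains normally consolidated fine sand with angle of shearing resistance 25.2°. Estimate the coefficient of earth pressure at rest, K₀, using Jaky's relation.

K₀ = 1 − sin φ' = 1 − sin 25.2° = 0.5742.

0.574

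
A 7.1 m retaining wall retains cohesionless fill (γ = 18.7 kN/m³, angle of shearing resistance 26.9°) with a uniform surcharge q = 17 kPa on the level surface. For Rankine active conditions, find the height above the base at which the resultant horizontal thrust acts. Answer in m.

2.61 m

K_a = 0.3770.
Triangular part P₁ = ½K_aγH² = 177.7 at H/3 = 2.367 m; rectangular part P₂ = K_a q H = 45.50 at H/2 = 3.550 m.
ȳ = (P₁·2.367 + P₂·3.550)/(P₁+P₂) = 2.608 m.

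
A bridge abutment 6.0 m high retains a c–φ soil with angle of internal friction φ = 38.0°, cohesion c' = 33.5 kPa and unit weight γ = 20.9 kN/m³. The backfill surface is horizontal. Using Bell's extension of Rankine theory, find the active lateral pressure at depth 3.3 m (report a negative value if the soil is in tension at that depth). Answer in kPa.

-16.3 kPa

K_a = (1 − sin φ)/(1 + sin φ) = 0.2379.
σ_a = K_a γ z − 2c√K_a = 0.2379×20.9×3.3 − 2×33.5×0.4877 = -16.27 kPa.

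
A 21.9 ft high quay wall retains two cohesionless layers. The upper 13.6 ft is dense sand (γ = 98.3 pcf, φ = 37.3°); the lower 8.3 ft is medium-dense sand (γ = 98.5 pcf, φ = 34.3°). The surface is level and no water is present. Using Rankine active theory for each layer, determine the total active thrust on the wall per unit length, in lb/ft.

6280 lb/ft

K_a1 = tan²(45°−37.3°/2) = 0.2453; K_a2 = tan²(45°−34.3°/2) = 0.2792.
Layer 1: σ at base = K_a1 γ₁ h₁ = 328.0 psf; P₁ = ½×328.0×13.6 = 2230.
Layer 2: σ_v at top = γ₁h₁ = 1337; σ_h top = K_a2×1337 = 373.2; σ_h base = K_a2×(1337+98.5×8.3) = 601.4.
P₂ = ½(373.2+601.4)×8.3 = 4045. Total P_a = 2230+4045 = 6275 lb/ft.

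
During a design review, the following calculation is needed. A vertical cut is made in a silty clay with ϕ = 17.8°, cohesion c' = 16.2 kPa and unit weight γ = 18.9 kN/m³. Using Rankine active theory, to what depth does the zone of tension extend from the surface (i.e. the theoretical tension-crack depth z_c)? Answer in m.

K_a = tan²(45° − 17.8°/2) = 0.5318; √K_a = 0.7292.
The active pressure is zero where K_a γ z = 2c√K_a, so z_c = 2c/(γ√K_a) = 2×16.2/(18.9×0.7292) = 2.351 m.

2.35 m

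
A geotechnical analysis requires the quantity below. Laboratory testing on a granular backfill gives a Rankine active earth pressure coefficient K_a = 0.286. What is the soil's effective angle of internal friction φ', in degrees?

K_a = tan²(45° − φ/2) ⇒ 45° − φ/2 = arctan(√0.286) = 28.14°.
φ = 2(45° − 28.14°) = 33.73°.

33.7°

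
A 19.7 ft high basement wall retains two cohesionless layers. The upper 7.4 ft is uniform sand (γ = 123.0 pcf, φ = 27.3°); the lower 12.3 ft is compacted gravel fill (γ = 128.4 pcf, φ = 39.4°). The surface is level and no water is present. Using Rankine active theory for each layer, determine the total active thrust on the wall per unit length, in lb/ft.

5920 lb/ft

K_a1 = tan²(45°−27.3°/2) = 0.3711; K_a2 = tan²(45°−39.4°/2) = 0.2234.
Layer 1: σ at base = K_a1 γ₁ h₁ = 337.8 psf; P₁ = ½×337.8×7.4 = 1250.
Layer 2: σ_v at top = γ₁h₁ = 910.2; σ_h top = K_a2×910.2 = 203.4; σ_h base = K_a2×(910.2+128.4×12.3) = 556.3.
P₂ = ½(203.4+556.3)×12.3 = 4672. Total P_a = 1250+4672 = 5922 lb/ft.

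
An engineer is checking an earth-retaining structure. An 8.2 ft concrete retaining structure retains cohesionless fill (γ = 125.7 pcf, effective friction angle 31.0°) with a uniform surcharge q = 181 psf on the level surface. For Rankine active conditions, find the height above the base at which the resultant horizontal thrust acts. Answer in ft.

K_a = 0.3201.
Triangular part P₁ = ½K_aγH² = 1353 at H/3 = 2.733 ft; rectangular part P₂ = K_a q H = 475.1 at H/2 = 4.100 ft.
ȳ = (P₁·2.733 + P₂·4.100)/(P₁+P₂) = 3.089 ft.

3.09 ft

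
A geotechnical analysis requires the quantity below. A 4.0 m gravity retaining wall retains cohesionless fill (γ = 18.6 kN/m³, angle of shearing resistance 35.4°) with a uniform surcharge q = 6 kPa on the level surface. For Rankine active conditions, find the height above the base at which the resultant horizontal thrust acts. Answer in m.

K_a = 0.2664.
Triangular part P₁ = ½K_aγH² = 39.64 at H/3 = 1.333 m; rectangular part P₂ = K_a q H = 6.394 at H/2 = 2.000 m.
ȳ = (P₁·1.333 + P₂·2.000)/(P₁+P₂) = 1.426 m.

1.43 m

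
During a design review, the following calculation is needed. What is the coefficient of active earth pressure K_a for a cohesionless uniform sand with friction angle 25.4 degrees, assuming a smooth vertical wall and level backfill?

0.400

K_a = tan²(45° − φ/2) = tan²(32.30°) = 0.3996.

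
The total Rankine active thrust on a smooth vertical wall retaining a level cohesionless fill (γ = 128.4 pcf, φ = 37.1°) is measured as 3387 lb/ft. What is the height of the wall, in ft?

14.6 ft

K_a = 0.2475. P_a = ½ K_a γ H² ⇒ H = √(2P_a/(K_a γ)).
H = √(2×3387/(0.2475×128.4)) = 14.60 ft.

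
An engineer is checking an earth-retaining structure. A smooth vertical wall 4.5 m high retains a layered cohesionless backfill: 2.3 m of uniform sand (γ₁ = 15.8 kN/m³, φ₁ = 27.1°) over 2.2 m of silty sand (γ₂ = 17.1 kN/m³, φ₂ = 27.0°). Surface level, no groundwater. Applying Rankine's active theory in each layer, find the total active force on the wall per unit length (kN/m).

K_a1 = tan²(45°−27.1°/2) = 0.3741; K_a2 = tan²(45°−27.0°/2) = 0.3755.
Layer 1: σ at base = K_a1 γ₁ h₁ = 13.59 kPa; P₁ = ½×13.59×2.3 = 15.63.
Layer 2: σ_v at top = γ₁h₁ = 36.34; σ_h top = K_a2×36.34 = 13.65; σ_h base = K_a2×(36.34+17.1×2.2) = 27.77.
P₂ = ½(13.65+27.77)×2.2 = 45.56. Total P_a = 15.63+45.56 = 61.19 kN/m.

61.2 kN/m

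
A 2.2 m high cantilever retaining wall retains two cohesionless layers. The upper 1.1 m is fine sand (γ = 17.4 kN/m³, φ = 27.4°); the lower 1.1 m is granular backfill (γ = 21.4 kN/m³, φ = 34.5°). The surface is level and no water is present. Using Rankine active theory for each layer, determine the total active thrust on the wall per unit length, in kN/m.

13.3 kN/m

K_a1 = tan²(45°−27.4°/2) = 0.3697; K_a2 = tan²(45°−34.5°/2) = 0.2768.
Layer 1: σ at base = K_a1 γ₁ h₁ = 7.076 kPa; P₁ = ½×7.076×1.1 = 3.892.
Layer 2: σ_v at top = γ₁h₁ = 19.14; σ_h top = K_a2×19.14 = 5.298; σ_h base = K_a2×(19.14+21.4×1.1) = 11.81.
P₂ = ½(5.298+11.81)×1.1 = 9.412. Total P_a = 3.892+9.412 = 13.30 kN/m.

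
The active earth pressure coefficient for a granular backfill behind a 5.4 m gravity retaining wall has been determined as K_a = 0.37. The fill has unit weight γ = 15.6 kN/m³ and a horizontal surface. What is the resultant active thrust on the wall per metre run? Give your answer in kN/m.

84.2 kN/m

P = ½ K_a γ H² = 0.5 × 0.37 × 15.6 × 5.4² = 84.16 kN/m.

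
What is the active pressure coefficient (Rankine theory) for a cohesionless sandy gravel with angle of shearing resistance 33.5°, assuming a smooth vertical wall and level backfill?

K_a = (1 − sin φ)/(1 + sin φ) = (1 − sin 33.5°)/(1 + sin 33.5°) = 0.2887.

0.289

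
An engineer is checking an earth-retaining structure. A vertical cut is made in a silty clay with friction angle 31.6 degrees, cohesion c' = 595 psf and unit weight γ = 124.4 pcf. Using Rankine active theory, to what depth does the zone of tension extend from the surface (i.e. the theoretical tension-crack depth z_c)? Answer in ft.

17.1 ft

K_a = tan²(45° − 31.6°/2) = 0.3123; √K_a = 0.5589.
The active pressure is zero where K_a γ z = 2c√K_a, so z_c = 2c/(γ√K_a) = 2×595/(124.4×0.5589) = 17.12 ft.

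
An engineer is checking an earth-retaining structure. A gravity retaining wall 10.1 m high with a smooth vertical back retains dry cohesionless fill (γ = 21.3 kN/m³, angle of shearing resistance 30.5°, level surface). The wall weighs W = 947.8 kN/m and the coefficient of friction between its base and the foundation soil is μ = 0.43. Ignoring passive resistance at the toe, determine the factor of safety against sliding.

K_a = tan²(45° − 30.5°/2) = 0.3267.
P_a = ½K_aγH² = 0.5×0.3267×21.3×10.1² = 354.9 kN/m, acting at H/3 = 3.367 m above the base.
FS_sliding = μW / P_a = 0.43×947.8 / 354.9 = 1.148.

1.15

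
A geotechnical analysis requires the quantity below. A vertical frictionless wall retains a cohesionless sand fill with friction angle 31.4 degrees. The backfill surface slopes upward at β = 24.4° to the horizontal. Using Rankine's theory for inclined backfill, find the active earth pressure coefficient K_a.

K_a = cos β · (cos β − √(cos²β − cos²φ)) / (cos β + √(cos²β − cos²φ)).
cos β = 0.9107, cos φ = 0.8536, √(cos²β − cos²φ) = 0.3175.
K_a = 0.9107 × (0.9107 − 0.3175)/(0.9107 + 0.3175) = 0.4399.

0.440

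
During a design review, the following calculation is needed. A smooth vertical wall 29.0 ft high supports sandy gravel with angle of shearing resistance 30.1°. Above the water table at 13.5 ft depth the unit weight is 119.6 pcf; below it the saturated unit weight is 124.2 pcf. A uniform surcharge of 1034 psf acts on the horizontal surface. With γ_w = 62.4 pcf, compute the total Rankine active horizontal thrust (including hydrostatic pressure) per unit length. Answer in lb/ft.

31800 lb/ft

K_a = tan²(45° − φ/2) = 0.3320.
γ' = 124.2 − 62.4 = 61.80 pcf. h₂ = H − d_w = 15.5 ft.
σ'_h: at surface K_a·q = 343.3; at WT K_a(q+γd_w) = 879.3; at base K_a(q+γd_w+γ'h₂) = 1197 psf.
P₁ = ½(343.3+879.3)×13.5 = 8253; P₂ = ½(879.3+1197)×15.5 = 16090; P_w = ½γ_w h₂² = 7496.
Total = 8253+16090+7496 = 31840 lb/ft.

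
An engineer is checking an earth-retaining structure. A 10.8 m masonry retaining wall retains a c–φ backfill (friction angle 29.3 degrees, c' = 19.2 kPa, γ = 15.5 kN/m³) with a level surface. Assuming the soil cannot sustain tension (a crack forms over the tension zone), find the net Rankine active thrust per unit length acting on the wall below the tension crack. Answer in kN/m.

K_a = 0.3428; √K_a = 0.5855.
Tension-crack depth z_c = 2c/(γ√K_a) = 2×19.2/(15.5×0.5855) = 4.231 m.
σ_a at base = K_a γ H − 2c√K_a = 0.3428×15.5×10.8 − 2×19.2×0.5855 = 34.91 kPa.
P_a = ½ × 34.91 × (H − z_c) = 0.5×34.91×6.569 = 114.7 kN/m.

115 kN/m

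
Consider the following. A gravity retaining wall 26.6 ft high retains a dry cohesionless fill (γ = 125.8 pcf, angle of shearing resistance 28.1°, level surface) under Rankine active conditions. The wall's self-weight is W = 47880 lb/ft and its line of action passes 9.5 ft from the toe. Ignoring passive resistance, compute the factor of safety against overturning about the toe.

3.21

K_a = tan²(45° − 28.1°/2) = 0.3596.
P_a = ½K_aγH² = 0.5×0.3596×125.8×26.6² = 16000 lb/ft, acting at H/3 = 8.867 ft above the base.
Overturning moment M_o = P_a × H/3 = 16000 × 8.867 = 141900.
Resisting moment M_r = W × 9.5 = 47880 × 9.5 = 454900.
FS_overturning = M_r/M_o = 454900/141900 = 3.205.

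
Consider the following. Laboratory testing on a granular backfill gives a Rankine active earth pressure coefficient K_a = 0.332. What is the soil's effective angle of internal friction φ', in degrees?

30.1°

K_a = tan²(45° − φ/2) ⇒ 45° − φ/2 = arctan(√0.332) = 29.95°.
φ = 2(45° − 29.95°) = 30.10°.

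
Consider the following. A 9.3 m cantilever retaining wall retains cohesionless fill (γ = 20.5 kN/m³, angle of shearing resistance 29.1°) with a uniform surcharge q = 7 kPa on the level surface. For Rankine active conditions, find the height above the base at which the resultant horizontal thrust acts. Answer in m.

K_a = 0.3456.
Triangular part P₁ = ½K_aγH² = 306.4 at H/3 = 3.100 m; rectangular part P₂ = K_a q H = 22.50 at H/2 = 4.650 m.
ȳ = (P₁·3.100 + P₂·4.650)/(P₁+P₂) = 3.206 m.

3.21 m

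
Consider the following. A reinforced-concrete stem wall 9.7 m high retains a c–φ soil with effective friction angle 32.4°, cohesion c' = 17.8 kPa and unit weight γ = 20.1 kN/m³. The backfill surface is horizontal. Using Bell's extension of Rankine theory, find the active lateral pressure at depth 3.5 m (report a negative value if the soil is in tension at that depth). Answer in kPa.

K_a = (1 − sin φ)/(1 + sin φ) = 0.3022.
σ_a = K_a γ z − 2c√K_a = 0.3022×20.1×3.5 − 2×17.8×0.5498 = 1.691 kPa.

1.69 kPa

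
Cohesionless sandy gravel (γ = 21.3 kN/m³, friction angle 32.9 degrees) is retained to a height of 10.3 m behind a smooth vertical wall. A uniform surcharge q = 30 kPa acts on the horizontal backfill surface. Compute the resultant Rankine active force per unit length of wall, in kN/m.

426 kN/m

K_a = tan²(45° − φ/2) = 0.2960.
Soil triangle: ½ K_a γ H² = 0.5×0.2960×21.3×10.3² = 334.5 kN/m.
Surcharge rectangle: K_a q H = 0.2960×30×10.3 = 91.47 kN/m.
Total = 334.5 + 91.47 = 425.9 kN/m.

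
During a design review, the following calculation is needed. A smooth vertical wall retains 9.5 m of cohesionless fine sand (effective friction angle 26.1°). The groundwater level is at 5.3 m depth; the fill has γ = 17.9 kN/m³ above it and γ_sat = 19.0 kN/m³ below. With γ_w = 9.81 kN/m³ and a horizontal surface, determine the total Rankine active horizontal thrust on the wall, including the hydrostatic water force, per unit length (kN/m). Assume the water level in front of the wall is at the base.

371 kN/m

K_a = tan²(45° − φ/2) = 0.3889.
γ' = 19.0 − 9.81 = 9.190 kN/m³. Depth below WT = 4.2 m.
σ'_h at WT = K_a γ d_w = 36.90 kPa; at base = 36.90 + K_a γ' × 4.2 = 51.91 kPa.
P₁ (0–5.3 m) = ½×36.90×5.3 = 97.78. P₂ (5.3–9.5 m) = ½(36.90+51.91)×4.2 = 186.5.
P_w = ½ γ_w h₂² = 0.5×9.81×4.2² = 86.52. Total = 97.78+186.5+86.52 = 370.8 kN/m.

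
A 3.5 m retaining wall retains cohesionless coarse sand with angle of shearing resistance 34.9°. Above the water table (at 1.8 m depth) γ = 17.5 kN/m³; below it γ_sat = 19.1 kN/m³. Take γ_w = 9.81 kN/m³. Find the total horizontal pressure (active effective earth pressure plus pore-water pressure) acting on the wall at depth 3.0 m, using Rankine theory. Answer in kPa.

23.4 kPa

K_a = (1 − sin φ)/(1 + sin φ) = 0.2721.
γ' = 19.1 − 9.81 = 9.290 kN/m³.
Effective vertical stress at 3.0 m: σ'_v = 17.5×1.8 + 9.290×1.20 = 42.65 kPa.
σ'_h = K_a σ'_v = 0.2721 × 42.65 = 11.61 kPa; u = γ_w × 1.20 = 11.77 kPa.
Total σ_h = 11.61 + 11.77 = 23.38 kPa.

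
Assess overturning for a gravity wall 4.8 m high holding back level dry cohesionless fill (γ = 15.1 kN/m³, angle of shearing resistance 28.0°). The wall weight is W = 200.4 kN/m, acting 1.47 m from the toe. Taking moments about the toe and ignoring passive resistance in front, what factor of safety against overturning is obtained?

K_a = tan²(45° − 28.0°/2) = 0.3610.
P_a = ½K_aγH² = 0.5×0.3610×15.1×4.8² = 62.80 kN/m, acting at H/3 = 1.600 m above the base.
Overturning moment M_o = P_a × H/3 = 62.80 × 1.600 = 100.5.
Resisting moment M_r = W × 1.47 = 200.4 × 1.47 = 294.6.
FS_overturning = M_r/M_o = 294.6/100.5 = 2.932.

2.93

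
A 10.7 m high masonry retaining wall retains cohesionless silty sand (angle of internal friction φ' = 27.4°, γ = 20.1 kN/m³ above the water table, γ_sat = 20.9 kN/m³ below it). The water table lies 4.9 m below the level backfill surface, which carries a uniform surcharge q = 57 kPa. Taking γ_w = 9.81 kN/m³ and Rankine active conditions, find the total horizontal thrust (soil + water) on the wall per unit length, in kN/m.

760 kN/m

K_a = tan²(45° − φ/2) = 0.3697.
γ' = 20.9 − 9.81 = 11.09 kN/m³. h₂ = H − d_w = 5.8 m.
σ'_h: at surface K_a·q = 21.07; at WT K_a(q+γd_w) = 57.48; at base K_a(q+γd_w+γ'h₂) = 81.26 kPa.
P₁ = ½(21.07+57.48)×4.9 = 192.5; P₂ = ½(57.48+81.26)×5.8 = 402.3; P_w = ½γ_w h₂² = 165.0.
Total = 192.5+402.3+165.0 = 759.8 kN/m.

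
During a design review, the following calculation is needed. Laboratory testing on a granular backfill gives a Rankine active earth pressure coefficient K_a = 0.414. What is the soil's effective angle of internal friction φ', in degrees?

24.5°

K_a = tan²(45° − φ/2) ⇒ 45° − φ/2 = arctan(√0.414) = 32.76°.
φ = 2(45° − 32.76°) = 24.48°.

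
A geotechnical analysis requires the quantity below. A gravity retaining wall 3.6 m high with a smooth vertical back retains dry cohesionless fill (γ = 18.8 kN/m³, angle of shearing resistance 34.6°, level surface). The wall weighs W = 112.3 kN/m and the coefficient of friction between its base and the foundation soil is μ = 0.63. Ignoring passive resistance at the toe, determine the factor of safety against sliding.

K_a = tan²(45° − 34.6°/2) = 0.2756.
P_a = ½K_aγH² = 0.5×0.2756×18.8×3.6² = 33.58 kN/m, acting at H/3 = 1.200 m above the base.
FS_sliding = μW / P_a = 0.63×112.3 / 33.58 = 2.107.

2.11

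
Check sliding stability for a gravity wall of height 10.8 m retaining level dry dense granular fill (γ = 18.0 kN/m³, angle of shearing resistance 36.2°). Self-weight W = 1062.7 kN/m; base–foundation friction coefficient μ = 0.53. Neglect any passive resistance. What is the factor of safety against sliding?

2.08

K_a = tan²(45° − 36.2°/2) = 0.2574.
P_a = ½K_aγH² = 0.5×0.2574×18.0×10.8² = 270.2 kN/m, acting at H/3 = 3.600 m above the base.
FS_sliding = μW / P_a = 0.53×1062.7 / 270.2 = 2.085.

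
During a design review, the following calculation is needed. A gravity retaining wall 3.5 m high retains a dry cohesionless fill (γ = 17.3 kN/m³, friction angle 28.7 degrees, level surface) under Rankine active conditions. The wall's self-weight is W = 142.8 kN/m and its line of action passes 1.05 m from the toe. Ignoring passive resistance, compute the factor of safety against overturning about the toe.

3.45

K_a = tan²(45° − 28.7°/2) = 0.3511.
P_a = ½K_aγH² = 0.5×0.3511×17.3×3.5² = 37.21 kN/m, acting at H/3 = 1.167 m above the base.
Overturning moment M_o = P_a × H/3 = 37.21 × 1.167 = 43.41.
Resisting moment M_r = W × 1.05 = 142.8 × 1.05 = 149.9.
FS_overturning = M_r/M_o = 149.9/43.41 = 3.454.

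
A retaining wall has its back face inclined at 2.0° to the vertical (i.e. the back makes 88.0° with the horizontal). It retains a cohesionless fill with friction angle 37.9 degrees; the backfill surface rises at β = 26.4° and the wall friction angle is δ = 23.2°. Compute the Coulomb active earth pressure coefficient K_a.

0.341

K_a = sin²(α+φ) / [sin²α · sin(α−δ) · (1 + √{sin(φ+δ)sin(φ−β) / (sin(α−δ)sin(α+β))})²].
With α = 88.0°, φ = 37.9°, δ = 23.2°, β = 26.4°: K_a = 0.3405.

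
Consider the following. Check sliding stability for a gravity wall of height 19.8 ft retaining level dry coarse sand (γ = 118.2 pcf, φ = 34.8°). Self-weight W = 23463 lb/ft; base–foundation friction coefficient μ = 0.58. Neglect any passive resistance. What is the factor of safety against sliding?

K_a = tan²(45° − 34.8°/2) = 0.2733.
P_a = ½K_aγH² = 0.5×0.2733×118.2×19.8² = 6332 lb/ft, acting at H/3 = 6.600 ft above the base.
FS_sliding = μW / P_a = 0.58×23463 / 6332 = 2.149.

2.15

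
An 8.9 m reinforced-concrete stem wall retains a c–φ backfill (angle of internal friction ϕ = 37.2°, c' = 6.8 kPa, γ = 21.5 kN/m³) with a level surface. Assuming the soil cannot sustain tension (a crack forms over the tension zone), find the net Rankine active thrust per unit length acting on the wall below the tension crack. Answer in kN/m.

K_a = 0.2464; √K_a = 0.4964.
Tension-crack depth z_c = 2c/(γ√K_a) = 2×6.8/(21.5×0.4964) = 1.274 m.
σ_a at base = K_a γ H − 2c√K_a = 0.2464×21.5×8.9 − 2×6.8×0.4964 = 40.40 kPa.
P_a = ½ × 40.40 × (H − z_c) = 0.5×40.40×7.626 = 154.0 kN/m.

154 kN/m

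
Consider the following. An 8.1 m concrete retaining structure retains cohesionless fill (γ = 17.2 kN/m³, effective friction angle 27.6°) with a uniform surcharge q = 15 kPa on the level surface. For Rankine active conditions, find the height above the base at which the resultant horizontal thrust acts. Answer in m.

K_a = 0.3668.
Triangular part P₁ = ½K_aγH² = 207.0 at H/3 = 2.700 m; rectangular part P₂ = K_a q H = 44.56 at H/2 = 4.050 m.
ȳ = (P₁·2.700 + P₂·4.050)/(P₁+P₂) = 2.939 m.

2.94 m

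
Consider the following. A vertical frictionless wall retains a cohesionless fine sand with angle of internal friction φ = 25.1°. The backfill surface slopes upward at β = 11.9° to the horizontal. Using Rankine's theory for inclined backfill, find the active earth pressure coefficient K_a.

K_a = cos β · (cos β − √(cos²β − cos²φ)) / (cos β + √(cos²β − cos²φ)).
cos β = 0.9785, cos φ = 0.9056, √(cos²β − cos²φ) = 0.3707.
K_a = 0.9785 × (0.9785 − 0.3707)/(0.9785 + 0.3707) = 0.4408.

0.441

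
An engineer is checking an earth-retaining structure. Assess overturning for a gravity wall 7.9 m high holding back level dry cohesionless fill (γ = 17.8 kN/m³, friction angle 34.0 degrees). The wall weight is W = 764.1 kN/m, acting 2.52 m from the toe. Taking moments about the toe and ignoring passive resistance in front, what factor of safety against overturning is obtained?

K_a = tan²(45° − 34.0°/2) = 0.2827.
P_a = ½K_aγH² = 0.5×0.2827×17.8×7.9² = 157.0 kN/m, acting at H/3 = 2.633 m above the base.
Overturning moment M_o = P_a × H/3 = 157.0 × 2.633 = 413.5.
Resisting moment M_r = W × 2.52 = 764.1 × 2.52 = 1926.
FS_overturning = M_r/M_o = 1926/413.5 = 4.656.

4.66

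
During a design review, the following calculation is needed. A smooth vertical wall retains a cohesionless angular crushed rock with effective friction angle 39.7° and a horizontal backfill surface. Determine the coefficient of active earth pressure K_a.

K_a = tan²(45° − φ/2) = tan²(25.15°) = 0.2204.

0.220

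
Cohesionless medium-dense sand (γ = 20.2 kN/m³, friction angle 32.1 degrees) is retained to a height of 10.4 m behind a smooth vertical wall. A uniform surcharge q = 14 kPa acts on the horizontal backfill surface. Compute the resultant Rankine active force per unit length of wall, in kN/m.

379 kN/m

K_a = tan²(45° − φ/2) = 0.3060.
Soil triangle: ½ K_a γ H² = 0.5×0.3060×20.2×10.4² = 334.3 kN/m.
Surcharge rectangle: K_a q H = 0.3060×14×10.4 = 44.55 kN/m.
Total = 334.3 + 44.55 = 378.8 kN/m.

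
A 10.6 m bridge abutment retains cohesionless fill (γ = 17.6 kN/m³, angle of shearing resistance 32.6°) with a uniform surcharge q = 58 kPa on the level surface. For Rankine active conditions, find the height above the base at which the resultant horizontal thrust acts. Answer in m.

4.21 m

K_a = 0.2997.
Triangular part P₁ = ½K_aγH² = 296.4 at H/3 = 3.533 m; rectangular part P₂ = K_a q H = 184.3 at H/2 = 5.300 m.
ȳ = (P₁·3.533 + P₂·5.300)/(P₁+P₂) = 4.211 m.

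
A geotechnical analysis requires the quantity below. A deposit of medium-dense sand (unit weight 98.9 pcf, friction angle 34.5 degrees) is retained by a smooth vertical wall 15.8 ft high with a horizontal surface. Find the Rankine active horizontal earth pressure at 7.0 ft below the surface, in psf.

192 psf

K_a = (1 − sin φ)/(1 + sin φ) = 0.2768.
σ_h = K_a γ z = 0.2768 × 98.9 × 7.0 = 191.6 psf.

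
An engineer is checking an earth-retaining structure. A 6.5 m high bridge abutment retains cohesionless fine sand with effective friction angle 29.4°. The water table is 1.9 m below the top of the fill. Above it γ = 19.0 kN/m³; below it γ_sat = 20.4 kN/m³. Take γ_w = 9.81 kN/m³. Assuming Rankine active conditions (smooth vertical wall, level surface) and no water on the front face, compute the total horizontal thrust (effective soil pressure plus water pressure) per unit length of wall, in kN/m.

210 kN/m

K_a = tan²(45° − φ/2) = 0.3415.
γ' = 20.4 − 9.81 = 10.59 kN/m³. Depth below WT = 4.6 m.
σ'_h at WT = K_a γ d_w = 12.33 kPa; at base = 12.33 + K_a γ' × 4.6 = 28.96 kPa.
P₁ (0–1.9 m) = ½×12.33×1.9 = 11.71. P₂ (1.9–6.5 m) = ½(12.33+28.96)×4.6 = 94.96.
P_w = ½ γ_w h₂² = 0.5×9.81×4.6² = 103.8. Total = 11.71+94.96+103.8 = 210.5 kN/m.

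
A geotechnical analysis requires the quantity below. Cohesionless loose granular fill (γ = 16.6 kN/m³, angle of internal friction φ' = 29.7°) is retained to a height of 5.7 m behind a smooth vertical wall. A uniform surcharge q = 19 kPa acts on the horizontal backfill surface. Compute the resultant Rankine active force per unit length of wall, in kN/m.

K_a = tan²(45° − φ/2) = 0.3374.
Soil triangle: ½ K_a γ H² = 0.5×0.3374×16.6×5.7² = 90.98 kN/m.
Surcharge rectangle: K_a q H = 0.3374×19×5.7 = 36.54 kN/m.
Total = 90.98 + 36.54 = 127.5 kN/m.

128 kN/m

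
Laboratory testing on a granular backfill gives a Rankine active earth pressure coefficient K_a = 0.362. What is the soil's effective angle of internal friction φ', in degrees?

K_a = tan²(45° − φ/2) ⇒ 45° − φ/2 = arctan(√0.362) = 31.03°.
φ = 2(45° − 31.03°) = 27.93°.

27.9°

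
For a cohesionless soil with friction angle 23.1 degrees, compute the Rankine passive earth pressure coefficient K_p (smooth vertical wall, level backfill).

K_p = (1 + sin φ)/(1 − sin φ) = tan²(45° + 23.1°/2) = 2.291.

2.29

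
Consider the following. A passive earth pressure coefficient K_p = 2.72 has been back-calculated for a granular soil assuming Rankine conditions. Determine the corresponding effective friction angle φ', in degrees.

27.5°

K_p = (1+sin φ)/(1−sin φ) ⇒ sin φ = (K_p − 1)/(K_p + 1) = 0.4624.
φ = arcsin(0.4624) = 27.54°.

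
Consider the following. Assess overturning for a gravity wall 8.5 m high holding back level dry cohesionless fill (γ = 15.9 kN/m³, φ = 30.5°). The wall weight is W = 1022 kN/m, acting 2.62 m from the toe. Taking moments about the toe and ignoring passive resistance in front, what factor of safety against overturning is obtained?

5.04

K_a = tan²(45° − 30.5°/2) = 0.3267.
P_a = ½K_aγH² = 0.5×0.3267×15.9×8.5² = 187.6 kN/m, acting at H/3 = 2.833 m above the base.
Overturning moment M_o = P_a × H/3 = 187.6 × 2.833 = 531.6.
Resisting moment M_r = W × 2.62 = 1022 × 2.62 = 2678.
FS_overturning = M_r/M_o = 2678/531.6 = 5.037.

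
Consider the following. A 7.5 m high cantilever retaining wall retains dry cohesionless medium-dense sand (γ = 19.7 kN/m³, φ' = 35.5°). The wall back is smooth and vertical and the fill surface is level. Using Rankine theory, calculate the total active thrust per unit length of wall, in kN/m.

147 kN/m

K_a = tan²(45° − φ/2) = 0.2653.
P_a = ½ K_a γ H² = 0.5 × 0.2653 × 19.7 × 7.5² = 147.0 kN/m.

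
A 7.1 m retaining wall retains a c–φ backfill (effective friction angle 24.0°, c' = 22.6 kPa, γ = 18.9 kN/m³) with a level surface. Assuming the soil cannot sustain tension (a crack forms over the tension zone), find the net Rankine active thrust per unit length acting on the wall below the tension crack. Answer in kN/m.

46.5 kN/m

K_a = 0.4217; √K_a = 0.6494.
Tension-crack depth z_c = 2c/(γ√K_a) = 2×22.6/(18.9×0.6494) = 3.683 m.
σ_a at base = K_a γ H − 2c√K_a = 0.4217×18.9×7.1 − 2×22.6×0.6494 = 27.24 kPa.
P_a = ½ × 27.24 × (H − z_c) = 0.5×27.24×3.417 = 46.54 kN/m.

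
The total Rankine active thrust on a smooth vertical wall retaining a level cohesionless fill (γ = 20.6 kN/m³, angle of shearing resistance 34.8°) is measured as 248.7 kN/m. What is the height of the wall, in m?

K_a = 0.2733. P_a = ½ K_a γ H² ⇒ H = √(2P_a/(K_a γ)).
H = √(2×248.7/(0.2733×20.6)) = 9.399 m.

9.40 m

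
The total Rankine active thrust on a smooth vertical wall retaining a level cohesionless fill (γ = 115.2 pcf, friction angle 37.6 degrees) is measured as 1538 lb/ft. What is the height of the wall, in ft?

10.5 ft

K_a = 0.2421. P_a = ½ K_a γ H² ⇒ H = √(2P_a/(K_a γ)).
H = √(2×1538/(0.2421×115.2)) = 10.50 ft.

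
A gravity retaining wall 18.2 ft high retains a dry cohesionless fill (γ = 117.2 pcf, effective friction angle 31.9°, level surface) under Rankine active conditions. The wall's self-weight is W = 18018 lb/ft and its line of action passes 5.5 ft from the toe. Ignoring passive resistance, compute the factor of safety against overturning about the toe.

K_a = tan²(45° − 31.9°/2) = 0.3085.
P_a = ½K_aγH² = 0.5×0.3085×117.2×18.2² = 5989 lb/ft, acting at H/3 = 6.067 ft above the base.
Overturning moment M_o = P_a × H/3 = 5989 × 6.067 = 36330.
Resisting moment M_r = W × 5.5 = 18018 × 5.5 = 99100.
FS_overturning = M_r/M_o = 99100/36330 = 2.728.

2.73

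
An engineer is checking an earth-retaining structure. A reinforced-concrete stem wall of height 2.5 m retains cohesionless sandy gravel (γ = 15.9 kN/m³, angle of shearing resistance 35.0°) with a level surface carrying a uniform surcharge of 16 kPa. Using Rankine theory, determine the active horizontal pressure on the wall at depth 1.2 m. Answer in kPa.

K_a = (1 − sin φ)/(1 + sin φ) = 0.2710.
σ_v = γz + q = 15.9 × 1.2 + 16 = 35.08 kPa.
σ_h = K_a σ_v = 0.2710 × 35.08 = 9.506 kPa.

9.51 kPa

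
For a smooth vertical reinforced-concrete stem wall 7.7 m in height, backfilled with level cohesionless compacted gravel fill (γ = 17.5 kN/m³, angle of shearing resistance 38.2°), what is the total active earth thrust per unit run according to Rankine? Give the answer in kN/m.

122 kN/m

K_a = tan²(45° − φ/2) = 0.2358.
P_a = ½ K_a γ H² = 0.5 × 0.2358 × 17.5 × 7.7² = 122.3 kN/m.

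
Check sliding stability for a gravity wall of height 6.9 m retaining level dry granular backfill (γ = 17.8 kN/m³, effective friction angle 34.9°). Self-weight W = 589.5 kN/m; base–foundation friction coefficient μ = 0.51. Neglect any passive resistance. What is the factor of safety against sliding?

2.61

K_a = tan²(45° − 34.9°/2) = 0.2721.
P_a = ½K_aγH² = 0.5×0.2721×17.8×6.9² = 115.3 kN/m, acting at H/3 = 2.300 m above the base.
FS_sliding = μW / P_a = 0.51×589.5 / 115.3 = 2.607.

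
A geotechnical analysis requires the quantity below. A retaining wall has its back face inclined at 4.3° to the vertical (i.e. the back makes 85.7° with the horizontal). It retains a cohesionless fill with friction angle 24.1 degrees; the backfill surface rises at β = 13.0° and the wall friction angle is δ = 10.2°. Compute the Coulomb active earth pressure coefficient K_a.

0.515

K_a = sin²(α+φ) / [sin²α · sin(α−δ) · (1 + √{sin(φ+δ)sin(φ−β) / (sin(α−δ)sin(α+β))})²].
With α = 85.7°, φ = 24.1°, δ = 10.2°, β = 13.0°: K_a = 0.5146.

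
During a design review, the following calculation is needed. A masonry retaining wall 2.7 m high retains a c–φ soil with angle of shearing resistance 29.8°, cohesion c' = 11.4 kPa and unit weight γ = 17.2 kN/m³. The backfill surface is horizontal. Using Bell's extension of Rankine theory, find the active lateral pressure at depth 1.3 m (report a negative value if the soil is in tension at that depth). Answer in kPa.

K_a = (1 − sin φ)/(1 + sin φ) = 0.3360.
σ_a = K_a γ z − 2c√K_a = 0.3360×17.2×1.3 − 2×11.4×0.5797 = -5.703 kPa.

-5.70 kPa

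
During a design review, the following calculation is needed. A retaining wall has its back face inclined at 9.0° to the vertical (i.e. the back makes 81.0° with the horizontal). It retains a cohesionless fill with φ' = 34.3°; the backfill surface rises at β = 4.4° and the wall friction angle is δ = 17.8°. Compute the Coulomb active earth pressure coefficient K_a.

K_a = sin²(α+φ) / [sin²α · sin(α−δ) · (1 + √{sin(φ+δ)sin(φ−β) / (sin(α−δ)sin(α+β))})²].
With α = 81.0°, φ = 34.3°, δ = 17.8°, β = 4.4°: K_a = 0.3386.

0.339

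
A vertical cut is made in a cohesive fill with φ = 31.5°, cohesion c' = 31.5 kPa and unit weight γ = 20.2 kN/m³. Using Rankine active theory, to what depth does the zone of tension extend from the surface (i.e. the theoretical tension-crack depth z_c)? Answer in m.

K_a = tan²(45° − 31.5°/2) = 0.3136; √K_a = 0.5600.
The active pressure is zero where K_a γ z = 2c√K_a, so z_c = 2c/(γ√K_a) = 2×31.5/(20.2×0.5600) = 5.569 m.

5.57 m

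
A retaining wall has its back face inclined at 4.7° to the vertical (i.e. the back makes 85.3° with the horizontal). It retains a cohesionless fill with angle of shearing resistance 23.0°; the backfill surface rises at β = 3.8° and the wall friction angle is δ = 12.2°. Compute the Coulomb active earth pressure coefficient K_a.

K_a = sin²(α+φ) / [sin²α · sin(α−δ) · (1 + √{sin(φ+δ)sin(φ−β) / (sin(α−δ)sin(α+β))})²].
With α = 85.3°, φ = 23.0°, δ = 12.2°, β = 3.8°: K_a = 0.4542.

0.454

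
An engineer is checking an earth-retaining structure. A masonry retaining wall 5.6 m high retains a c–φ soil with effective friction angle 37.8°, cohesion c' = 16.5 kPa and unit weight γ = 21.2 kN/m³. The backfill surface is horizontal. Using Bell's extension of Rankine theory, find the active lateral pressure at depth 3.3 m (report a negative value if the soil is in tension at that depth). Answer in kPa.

K_a = (1 − sin φ)/(1 + sin φ) = 0.2400.
σ_a = K_a γ z − 2c√K_a = 0.2400×21.2×3.3 − 2×16.5×0.4899 = 0.6237 kPa.

0.624 kPa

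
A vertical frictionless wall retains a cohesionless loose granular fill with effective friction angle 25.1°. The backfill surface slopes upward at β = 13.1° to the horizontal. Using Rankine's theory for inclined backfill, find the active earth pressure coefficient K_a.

K_a = cos β · (cos β − √(cos²β − cos²φ)) / (cos β + √(cos²β − cos²φ)).
cos β = 0.9740, cos φ = 0.9056, √(cos²β − cos²φ) = 0.3586.
K_a = 0.9740 × (0.9740 − 0.3586)/(0.9740 + 0.3586) = 0.4498.

0.450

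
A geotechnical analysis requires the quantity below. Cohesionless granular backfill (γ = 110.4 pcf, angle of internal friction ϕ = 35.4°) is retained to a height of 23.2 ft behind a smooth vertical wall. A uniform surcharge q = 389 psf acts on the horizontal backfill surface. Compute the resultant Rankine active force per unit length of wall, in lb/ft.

10300 lb/ft

K_a = tan²(45° − φ/2) = 0.2664.
Soil triangle: ½ K_a γ H² = 0.5×0.2664×110.4×23.2² = 7915 lb/ft.
Surcharge rectangle: K_a q H = 0.2664×389×23.2 = 2404 lb/ft.
Total = 7915 + 2404 = 10320 lb/ft.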